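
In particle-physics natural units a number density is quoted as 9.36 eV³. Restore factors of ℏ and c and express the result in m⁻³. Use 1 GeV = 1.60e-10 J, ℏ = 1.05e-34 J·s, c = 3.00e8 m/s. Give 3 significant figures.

Number density is [L]⁻³ = [E]³/(ℏc)³.
1 GeV³ → 1/(ℏc)³ × (1 GeV in J)³ = 1.31e47 m⁻³.
Convert the energy scale: 9.36 eV³ = 9.36e-27 GeV³.
Result: 9.36e-27 × 1.31e47 = 1.23e21 m⁻³.

1.23e21 m⁻³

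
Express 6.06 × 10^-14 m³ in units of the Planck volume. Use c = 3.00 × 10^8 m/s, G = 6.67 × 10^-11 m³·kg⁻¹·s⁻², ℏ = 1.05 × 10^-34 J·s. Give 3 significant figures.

Planck volume: V_P = (ℏG/c³)^(3/2) = 4.18 × 10^-105 m³.
6.06 × 10^-14 / 4.18 × 10^-105 = 1.45 × 10^91

1.45 × 10^91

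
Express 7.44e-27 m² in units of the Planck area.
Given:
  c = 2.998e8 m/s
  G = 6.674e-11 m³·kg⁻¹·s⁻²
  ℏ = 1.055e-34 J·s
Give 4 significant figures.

Planck area: A_P = ℏG/c³ = 2.613e-70 m².
7.44e-27 / 2.613e-70 = 2.847e43

2.847e43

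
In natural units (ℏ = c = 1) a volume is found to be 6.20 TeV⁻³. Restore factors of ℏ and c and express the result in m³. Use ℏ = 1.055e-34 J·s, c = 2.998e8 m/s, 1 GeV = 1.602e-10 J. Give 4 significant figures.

Volume is [L]³ = [E]⁻³·(ℏc)³.
1 GeV⁻³ → (ℏc)³ × (1 GeV in J)⁻³ = 7.696e-48 m³.
Convert the energy scale: 6.20 TeV⁻³ = 6.20e-9 GeV⁻³.
Result: 6.20e-9 × 7.696e-48 = 4.772e-56 m³.

4.772e-56 m³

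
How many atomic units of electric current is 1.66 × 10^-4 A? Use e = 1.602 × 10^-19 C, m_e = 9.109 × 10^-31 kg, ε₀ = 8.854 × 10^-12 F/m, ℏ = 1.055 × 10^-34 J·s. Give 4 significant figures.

0.02511

atomic unit of electric current: I_au = e E_h/ℏ = m_e e⁵/((4πε₀)²ℏ³) = 6.612 × 10^-3 A.
1.66 × 10^-4 / 6.612 × 10^-3 = 0.02511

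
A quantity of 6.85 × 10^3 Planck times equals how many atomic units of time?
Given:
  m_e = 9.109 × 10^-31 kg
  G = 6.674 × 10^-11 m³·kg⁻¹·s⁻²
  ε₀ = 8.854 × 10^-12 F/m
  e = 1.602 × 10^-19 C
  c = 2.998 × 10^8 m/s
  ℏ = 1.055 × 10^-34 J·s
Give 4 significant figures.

Planck time: t_P = √(ℏG/c⁵) = 5.392 × 10^-44 s
atomic unit of time: τ_au = (4πε₀)²ℏ³/(m_e e⁴) = 2.423 × 10^-17 s
6.85 × 10^3 × 5.392 × 10^-44 / 2.423 × 10^-17 = 1.524 × 10^-23

1.524 × 10^-23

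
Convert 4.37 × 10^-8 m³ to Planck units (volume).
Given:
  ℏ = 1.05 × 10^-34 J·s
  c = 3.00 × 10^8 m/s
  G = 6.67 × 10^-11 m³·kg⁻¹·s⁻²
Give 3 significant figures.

Planck volume: V_P = (ℏG/c³)^(3/2) = 4.18 × 10^-105 m³.
4.37 × 10^-8 / 4.18 × 10^-105 = 1.05 × 10^97

1.05 × 10^97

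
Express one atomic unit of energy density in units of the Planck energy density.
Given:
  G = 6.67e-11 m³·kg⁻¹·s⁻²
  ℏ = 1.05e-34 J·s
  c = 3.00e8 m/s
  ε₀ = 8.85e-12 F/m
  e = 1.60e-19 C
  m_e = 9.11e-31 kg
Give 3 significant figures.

atomic unit of energy density: u_au = E_h/a₀³ = m_e⁴e¹⁰/((4πε₀)⁵ℏ⁸) = 3.01e13 J/m³
Planck energy density: u_P = c⁷/(ℏG²) = 4.68e113 J/m³
ratio = 3.01e13 / 4.68e113 = 6.44e-101

6.44e-101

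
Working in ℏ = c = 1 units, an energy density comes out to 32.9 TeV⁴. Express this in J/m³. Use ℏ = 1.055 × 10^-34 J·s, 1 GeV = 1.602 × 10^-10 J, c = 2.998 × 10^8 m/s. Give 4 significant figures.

6.848 × 10^50 J/m³

[E]/[L]³ = [E]⁴/(ℏc)³; restore (ℏc)⁻³.
1 GeV⁴ → 1/(ℏc)³ × (1 GeV in J)⁴ = 2.082 × 10^37 J/m³.
Convert the energy scale: 32.9 TeV⁴ = 3.29 × 10^13 GeV⁴.
Result: 3.29 × 10^13 × 2.082 × 10^37 = 6.848 × 10^50 J/m³.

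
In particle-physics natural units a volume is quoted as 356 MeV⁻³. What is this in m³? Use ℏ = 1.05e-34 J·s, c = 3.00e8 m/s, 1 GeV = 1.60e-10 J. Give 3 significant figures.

2.72e-36 m³

Volume is [L]³ = [E]⁻³·(ℏc)³.
1 GeV⁻³ → (ℏc)³ × (1 GeV in J)⁻³ = 7.63e-48 m³.
Convert the energy scale: 356 MeV⁻³ = 3.56e11 GeV⁻³.
Result: 3.56e11 × 7.63e-48 = 2.72e-36 m³.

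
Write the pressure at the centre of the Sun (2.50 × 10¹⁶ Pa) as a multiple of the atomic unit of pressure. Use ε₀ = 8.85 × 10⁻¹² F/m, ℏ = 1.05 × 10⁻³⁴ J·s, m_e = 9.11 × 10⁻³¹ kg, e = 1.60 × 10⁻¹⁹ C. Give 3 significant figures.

830

atomic unit of pressure: P_au = E_h/a₀³ = m_e⁴e¹⁰/((4πε₀)⁵ℏ⁸) = 3.01 × 10¹³ Pa.
2.50 × 10¹⁶ / 3.01 × 10¹³ = 830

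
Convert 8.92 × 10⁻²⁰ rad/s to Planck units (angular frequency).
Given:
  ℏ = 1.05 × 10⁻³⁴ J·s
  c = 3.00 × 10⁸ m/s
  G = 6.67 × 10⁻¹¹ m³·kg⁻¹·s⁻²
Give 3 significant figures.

Planck angular frequency: ω_P = √(c⁵/(ℏG)) = 1.86 × 10⁴³ rad/s.
8.92 × 10⁻²⁰ / 1.86 × 10⁴³ = 4.79 × 10⁻⁶³

4.79 × 10⁻⁶³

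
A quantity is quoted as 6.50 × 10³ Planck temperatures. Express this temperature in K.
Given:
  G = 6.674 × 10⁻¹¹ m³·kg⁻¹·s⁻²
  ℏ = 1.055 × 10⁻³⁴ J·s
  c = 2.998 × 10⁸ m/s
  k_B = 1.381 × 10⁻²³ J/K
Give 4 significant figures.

9.209 × 10³⁵ K

One Planck temperature: T_P = √(ℏc⁵/G) / k_B = 1.417 × 10³² K.
6.50 × 10³ × 1.417 × 10³² K = 9.209 × 10³⁵ K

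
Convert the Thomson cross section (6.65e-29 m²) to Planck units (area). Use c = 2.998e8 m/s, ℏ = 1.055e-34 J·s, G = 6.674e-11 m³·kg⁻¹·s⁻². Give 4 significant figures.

2.545e41

Planck area: A_P = ℏG/c³ = 2.613e-70 m².
6.65e-29 / 2.613e-70 = 2.545e41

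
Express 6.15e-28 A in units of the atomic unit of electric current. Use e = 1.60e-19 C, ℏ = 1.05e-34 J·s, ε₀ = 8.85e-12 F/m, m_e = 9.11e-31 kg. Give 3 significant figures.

9.22e-26

atomic unit of electric current: I_au = e E_h/ℏ = m_e e⁵/((4πε₀)²ℏ³) = 6.67e-3 A.
6.15e-28 / 6.67e-3 = 9.22e-26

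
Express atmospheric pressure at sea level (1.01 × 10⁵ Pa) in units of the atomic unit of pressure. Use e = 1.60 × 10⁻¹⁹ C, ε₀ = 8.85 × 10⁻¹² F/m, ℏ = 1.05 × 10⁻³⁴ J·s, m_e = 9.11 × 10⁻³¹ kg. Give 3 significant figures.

atomic unit of pressure: P_au = E_h/a₀³ = m_e⁴e¹⁰/((4πε₀)⁵ℏ⁸) = 3.01 × 10¹³ Pa.
1.01 × 10⁵ / 3.01 × 10¹³ = 3.35 × 10⁻⁹

3.35 × 10⁻⁹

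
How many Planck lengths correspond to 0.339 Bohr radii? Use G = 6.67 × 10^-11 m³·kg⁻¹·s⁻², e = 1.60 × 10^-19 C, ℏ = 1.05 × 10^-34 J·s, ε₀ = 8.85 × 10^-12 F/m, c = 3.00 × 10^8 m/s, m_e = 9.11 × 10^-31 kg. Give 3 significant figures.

1.11 × 10^24

Bohr radius: a₀ = 4πε₀ℏ²/(m_e e²) = 5.26 × 10^-11 m
Planck length: ℓ_P = √(ℏG/c³) = 1.61 × 10^-35 m
0.339 × 5.26 × 10^-11 / 1.61 × 10^-35 = 1.11 × 10^24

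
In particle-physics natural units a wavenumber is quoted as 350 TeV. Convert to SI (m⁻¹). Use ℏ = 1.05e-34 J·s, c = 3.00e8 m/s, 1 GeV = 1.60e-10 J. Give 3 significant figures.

1.78e21 m⁻¹

Inverse length is [E]/(ℏc).
1 GeV → 1/(ℏc) × (1 GeV in J) = 5.08e15 m⁻¹.
Convert the energy scale: 350 TeV = 3.50e5 GeV.
Result: 3.50e5 × 5.08e15 = 1.78e21 m⁻¹.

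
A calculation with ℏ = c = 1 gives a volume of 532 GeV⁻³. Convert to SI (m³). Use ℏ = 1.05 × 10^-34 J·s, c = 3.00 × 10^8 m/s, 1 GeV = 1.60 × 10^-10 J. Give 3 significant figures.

4.06 × 10^-45 m³

Volume is [L]³ = [E]⁻³·(ℏc)³.
1 GeV⁻³ → (ℏc)³ × (1 GeV in J)⁻³ = 7.63 × 10^-48 m³.
Result: 532 × 7.63 × 10^-48 = 4.06 × 10^-45 m³.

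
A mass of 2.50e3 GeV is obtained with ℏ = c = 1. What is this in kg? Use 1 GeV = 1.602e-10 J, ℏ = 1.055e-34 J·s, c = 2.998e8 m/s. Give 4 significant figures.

4.456e-24 kg

Mass is [E]/c²; divide by c².
1 GeV → 1/c² × (1 GeV in J) = 1.782e-27 kg.
Result: 2.50e3 × 1.782e-27 = 4.456e-24 kg.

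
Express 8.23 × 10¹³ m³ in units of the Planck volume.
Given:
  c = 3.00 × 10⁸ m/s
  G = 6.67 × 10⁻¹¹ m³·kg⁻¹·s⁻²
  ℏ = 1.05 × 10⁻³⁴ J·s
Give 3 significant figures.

1.97 × 10¹¹⁸

Planck volume: V_P = (ℏG/c³)^(3/2) = 4.18 × 10⁻¹⁰⁵ m³.
8.23 × 10¹³ / 4.18 × 10⁻¹⁰⁵ = 1.97 × 10¹¹⁸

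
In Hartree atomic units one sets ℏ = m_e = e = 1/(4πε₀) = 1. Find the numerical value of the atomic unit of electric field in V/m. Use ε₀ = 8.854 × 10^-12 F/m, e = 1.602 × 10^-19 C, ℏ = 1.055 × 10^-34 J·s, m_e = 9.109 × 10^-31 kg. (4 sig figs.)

E_au = E_h/(e a₀) = m_e²e⁵/((4πε₀)³ℏ⁴)
E_h = 4.354 × 10^-18 J
a₀ = 5.297 × 10^-11 m
E_h/(e·a₀) = 5.131 × 10^11 V/m

5.131 × 10^11 V/m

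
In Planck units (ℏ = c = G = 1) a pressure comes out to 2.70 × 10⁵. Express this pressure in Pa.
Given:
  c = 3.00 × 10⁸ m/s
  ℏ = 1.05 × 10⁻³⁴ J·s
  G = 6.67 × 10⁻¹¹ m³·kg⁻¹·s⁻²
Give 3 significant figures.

1.26 × 10¹¹⁹ Pa

One Planck pressure: p_P = c⁷/(ℏG²) = 4.68 × 10¹¹³ Pa.
2.70 × 10⁵ × 4.68 × 10¹¹³ Pa = 1.26 × 10¹¹⁹ Pa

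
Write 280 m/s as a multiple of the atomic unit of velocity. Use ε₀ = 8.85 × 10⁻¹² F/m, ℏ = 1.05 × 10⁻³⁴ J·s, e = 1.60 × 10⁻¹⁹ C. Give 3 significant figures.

1.28 × 10⁻⁴

atomic unit of velocity: v_au = e²/(4πε₀ℏ) = 2.19 × 10⁶ m/s.
280 / 2.19 × 10⁶ = 1.28 × 10⁻⁴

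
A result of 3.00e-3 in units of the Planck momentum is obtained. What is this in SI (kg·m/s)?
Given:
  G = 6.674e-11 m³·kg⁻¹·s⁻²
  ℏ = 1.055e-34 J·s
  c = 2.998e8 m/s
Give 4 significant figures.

0.01958 kg·m/s

One Planck momentum: p_P = √(ℏc³/G) = 6.527 kg·m/s.
3.00e-3 × 6.527 kg·m/s = 0.01958 kg·m/s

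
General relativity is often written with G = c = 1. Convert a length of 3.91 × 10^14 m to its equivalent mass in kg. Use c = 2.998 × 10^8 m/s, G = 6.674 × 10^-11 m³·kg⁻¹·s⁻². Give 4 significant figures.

Length → mass via c²/G.
3.91 × 10^14 m × (c²/G) = 5.266 × 10^41 kg

5.266 × 10^41 kg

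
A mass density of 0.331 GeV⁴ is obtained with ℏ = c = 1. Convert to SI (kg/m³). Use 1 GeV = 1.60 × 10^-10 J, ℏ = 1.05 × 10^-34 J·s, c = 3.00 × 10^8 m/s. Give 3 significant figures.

Mass density is [E]/(c²[L]³) = [E]⁴/(ℏ³c⁵).
1 GeV⁴ → 1/(ℏ³c⁵) × (1 GeV in J)⁴ = 2.33 × 10^20 kg/m³.
Result: 0.331 × 2.33 × 10^20 = 7.71 × 10^19 kg/m³.

7.71 × 10^19 kg/m³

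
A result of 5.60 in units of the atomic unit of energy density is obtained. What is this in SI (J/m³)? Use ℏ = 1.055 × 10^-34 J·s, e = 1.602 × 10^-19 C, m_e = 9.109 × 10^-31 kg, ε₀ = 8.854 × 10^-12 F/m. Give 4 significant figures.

1.640 × 10^14 J/m³

One atomic unit of energy density: u_au = E_h/a₀³ = m_e⁴e¹⁰/((4πε₀)⁵ℏ⁸) = 2.929 × 10^13 J/m³.
5.60 × 2.929 × 10^13 J/m³ = 1.640 × 10^14 J/m³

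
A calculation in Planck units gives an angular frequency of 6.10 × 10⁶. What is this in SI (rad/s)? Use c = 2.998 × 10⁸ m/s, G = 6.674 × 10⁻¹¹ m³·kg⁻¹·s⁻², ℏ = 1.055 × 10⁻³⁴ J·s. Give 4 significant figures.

One Planck angular frequency: ω_P = √(c⁵/(ℏG)) = 1.855 × 10⁴³ rad/s.
6.10 × 10⁶ × 1.855 × 10⁴³ rad/s = 1.131 × 10⁵⁰ rad/s

1.131 × 10⁵⁰ rad/s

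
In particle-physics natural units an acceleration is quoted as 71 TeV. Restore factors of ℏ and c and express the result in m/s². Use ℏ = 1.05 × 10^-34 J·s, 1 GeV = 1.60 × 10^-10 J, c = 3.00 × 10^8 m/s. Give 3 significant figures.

Acceleration is [L]/[T]² = c·[E]/ℏ.
1 GeV → c/ℏ × (1 GeV in J) = 4.57 × 10^32 m/s².
Convert the energy scale: 71 TeV = 7.10 × 10^4 GeV.
Result: 7.10 × 10^4 × 4.57 × 10^32 = 3.25 × 10^37 m/s².

3.25 × 10^37 m/s²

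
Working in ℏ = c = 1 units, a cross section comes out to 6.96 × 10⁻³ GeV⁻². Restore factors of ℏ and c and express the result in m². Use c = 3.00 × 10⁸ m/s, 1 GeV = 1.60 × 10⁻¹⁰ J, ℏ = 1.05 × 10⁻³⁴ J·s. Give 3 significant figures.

2.70 × 10⁻³⁴ m²

Area is [L]² = [E]⁻²·(ℏc)²; restore (ℏc)².
1 GeV⁻² → (ℏc)² × (1 GeV in J)⁻² = 3.88 × 10⁻³² m².
Result: 6.96 × 10⁻³ × 3.88 × 10⁻³² = 2.70 × 10⁻³⁴ m².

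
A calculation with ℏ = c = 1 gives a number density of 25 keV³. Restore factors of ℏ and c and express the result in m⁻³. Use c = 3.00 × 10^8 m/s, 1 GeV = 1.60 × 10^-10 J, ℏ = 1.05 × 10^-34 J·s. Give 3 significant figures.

3.28 × 10^30 m⁻³

Number density is [L]⁻³ = [E]³/(ℏc)³.
1 GeV³ → 1/(ℏc)³ × (1 GeV in J)³ = 1.31 × 10^47 m⁻³.
Convert the energy scale: 25 keV³ = 2.50 × 10^-17 GeV³.
Result: 2.50 × 10^-17 × 1.31 × 10^47 = 3.28 × 10^30 m⁻³.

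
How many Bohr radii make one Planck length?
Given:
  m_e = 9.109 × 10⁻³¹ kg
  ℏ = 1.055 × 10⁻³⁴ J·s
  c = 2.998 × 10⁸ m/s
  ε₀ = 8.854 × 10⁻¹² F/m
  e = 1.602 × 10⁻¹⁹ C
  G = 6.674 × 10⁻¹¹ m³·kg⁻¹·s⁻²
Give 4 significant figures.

Planck length: ℓ_P = √(ℏG/c³) = 1.616 × 10⁻³⁵ m
Bohr radius: a₀ = 4πε₀ℏ²/(m_e e²) = 5.297 × 10⁻¹¹ m
ratio = 1.616 × 10⁻³⁵ / 5.297 × 10⁻¹¹ = 3.051 × 10⁻²⁵

3.051 × 10⁻²⁵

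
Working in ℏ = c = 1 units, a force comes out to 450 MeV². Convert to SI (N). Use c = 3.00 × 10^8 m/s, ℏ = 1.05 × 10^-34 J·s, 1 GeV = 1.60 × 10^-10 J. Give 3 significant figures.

366 N

Force is [E]/[L] = [E]²/(ℏc); restore (ℏc)⁻¹.
1 GeV² → 1/(ℏc) × (1 GeV in J)² = 8.13 × 10^5 N.
Convert the energy scale: 450 MeV² = 4.50 × 10^-4 GeV².
Result: 4.50 × 10^-4 × 8.13 × 10^5 = 366 N.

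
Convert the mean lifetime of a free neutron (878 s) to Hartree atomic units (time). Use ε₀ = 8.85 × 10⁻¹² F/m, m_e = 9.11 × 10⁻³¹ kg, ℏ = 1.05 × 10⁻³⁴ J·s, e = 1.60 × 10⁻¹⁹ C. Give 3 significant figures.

3.66 × 10¹⁹

atomic unit of time: τ_au = (4πε₀)²ℏ³/(m_e e⁴) = 2.40 × 10⁻¹⁷ s.
878 / 2.40 × 10⁻¹⁷ = 3.66 × 10¹⁹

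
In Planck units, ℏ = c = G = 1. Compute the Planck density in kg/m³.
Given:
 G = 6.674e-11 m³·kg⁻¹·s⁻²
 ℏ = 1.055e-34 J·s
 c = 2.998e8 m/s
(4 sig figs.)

The unique combination of the constants set to 1 with dimensions of density is ρ_P = c⁵/(ℏG²).
  = 2.422e42 / 4.699e-55
  = 5.154e96 kg/m³

5.154e96 kg/m³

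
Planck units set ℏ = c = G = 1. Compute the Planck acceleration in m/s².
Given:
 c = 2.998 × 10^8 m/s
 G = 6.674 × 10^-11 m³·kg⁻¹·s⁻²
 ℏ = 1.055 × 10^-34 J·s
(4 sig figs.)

5.560 × 10^51 m/s²

From ℏ = c = G = 1 the acceleration scale is a_P = √(c⁷/(ℏG)).
  = √(3.092 × 10^103)
  = 5.560 × 10^51 m/s²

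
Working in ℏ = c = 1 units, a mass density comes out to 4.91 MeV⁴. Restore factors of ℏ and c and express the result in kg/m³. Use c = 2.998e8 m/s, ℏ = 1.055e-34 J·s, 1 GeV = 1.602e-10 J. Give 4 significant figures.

Mass density is [E]/(c²[L]³) = [E]⁴/(ℏ³c⁵).
1 GeV⁴ → 1/(ℏ³c⁵) × (1 GeV in J)⁴ = 2.316e20 kg/m³.
Convert the energy scale: 4.91 MeV⁴ = 4.91e-12 GeV⁴.
Result: 4.91e-12 × 2.316e20 = 1.137e9 kg/m³.

1.137e9 kg/m³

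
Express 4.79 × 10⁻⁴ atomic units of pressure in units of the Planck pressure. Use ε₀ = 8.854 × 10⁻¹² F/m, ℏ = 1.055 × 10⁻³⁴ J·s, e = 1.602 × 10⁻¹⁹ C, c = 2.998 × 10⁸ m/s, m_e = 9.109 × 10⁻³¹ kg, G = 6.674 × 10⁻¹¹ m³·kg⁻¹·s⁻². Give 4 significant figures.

atomic unit of pressure: P_au = E_h/a₀³ = m_e⁴e¹⁰/((4πε₀)⁵ℏ⁸) = 2.929 × 10¹³ Pa
Planck pressure: p_P = c⁷/(ℏG²) = 4.632 × 10¹¹³ Pa
4.79 × 10⁻⁴ × 2.929 × 10¹³ / 4.632 × 10¹¹³ = 3.029 × 10⁻¹⁰⁴

3.029 × 10⁻¹⁰⁴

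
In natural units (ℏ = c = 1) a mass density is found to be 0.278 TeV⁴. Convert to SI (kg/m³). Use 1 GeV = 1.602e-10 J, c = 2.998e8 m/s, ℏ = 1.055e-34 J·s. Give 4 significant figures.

Mass density is [E]/(c²[L]³) = [E]⁴/(ℏ³c⁵).
1 GeV⁴ → 1/(ℏ³c⁵) × (1 GeV in J)⁴ = 2.316e20 kg/m³.
Convert the energy scale: 0.278 TeV⁴ = 2.78e11 GeV⁴.
Result: 2.78e11 × 2.316e20 = 6.438e31 kg/m³.

6.438e31 kg/m³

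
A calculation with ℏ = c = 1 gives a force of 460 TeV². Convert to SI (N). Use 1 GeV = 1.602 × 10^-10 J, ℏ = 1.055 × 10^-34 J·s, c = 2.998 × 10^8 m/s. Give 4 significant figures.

Force is [E]/[L] = [E]²/(ℏc); restore (ℏc)⁻¹.
1 GeV² → 1/(ℏc) × (1 GeV in J)² = 8.114 × 10^5 N.
Convert the energy scale: 460 TeV² = 4.60 × 10^8 GeV².
Result: 4.60 × 10^8 × 8.114 × 10^5 = 3.732 × 10^14 N.

3.732 × 10^14 N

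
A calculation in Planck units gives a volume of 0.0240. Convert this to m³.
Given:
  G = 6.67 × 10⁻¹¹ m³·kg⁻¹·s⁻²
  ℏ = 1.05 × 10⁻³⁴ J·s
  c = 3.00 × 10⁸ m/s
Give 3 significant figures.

1.00 × 10⁻¹⁰⁶ m³

One Planck volume: V_P = (ℏG/c³)^(3/2) = 4.18 × 10⁻¹⁰⁵ m³.
0.0240 × 4.18 × 10⁻¹⁰⁵ m³ = 1.00 × 10⁻¹⁰⁶ m³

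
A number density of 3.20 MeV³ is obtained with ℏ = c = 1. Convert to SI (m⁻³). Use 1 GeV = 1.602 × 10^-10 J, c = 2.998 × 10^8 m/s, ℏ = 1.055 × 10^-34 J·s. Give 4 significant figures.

4.158 × 10^38 m⁻³

Number density is [L]⁻³ = [E]³/(ℏc)³.
1 GeV³ → 1/(ℏc)³ × (1 GeV in J)³ = 1.299 × 10^47 m⁻³.
Convert the energy scale: 3.20 MeV³ = 3.20 × 10^-9 GeV³.
Result: 3.20 × 10^-9 × 1.299 × 10^47 = 4.158 × 10^38 m⁻³.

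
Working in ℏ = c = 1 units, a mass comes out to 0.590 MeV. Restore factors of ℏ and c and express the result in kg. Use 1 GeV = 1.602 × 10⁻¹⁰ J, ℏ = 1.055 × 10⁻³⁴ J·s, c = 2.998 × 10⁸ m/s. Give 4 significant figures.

Mass is [E]/c²; divide by c².
1 GeV → 1/c² × (1 GeV in J) = 1.782 × 10⁻²⁷ kg.
Convert the energy scale: 0.590 MeV = 5.90 × 10⁻⁴ GeV.
Result: 5.90 × 10⁻⁴ × 1.782 × 10⁻²⁷ = 1.052 × 10⁻³⁰ kg.

1.052 × 10⁻³⁰ kg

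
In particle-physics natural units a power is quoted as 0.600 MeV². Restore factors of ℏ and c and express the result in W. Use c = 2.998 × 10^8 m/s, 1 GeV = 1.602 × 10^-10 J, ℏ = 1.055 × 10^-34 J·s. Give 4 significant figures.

Power is [E]/[T] = [E]²/ℏ.
1 GeV² → 1/ℏ × (1 GeV in J)² = 2.433 × 10^14 W.
Convert the energy scale: 0.600 MeV² = 6.00 × 10^-7 GeV².
Result: 6.00 × 10^-7 × 2.433 × 10^14 = 1.460 × 10^8 W.

1.460 × 10^8 W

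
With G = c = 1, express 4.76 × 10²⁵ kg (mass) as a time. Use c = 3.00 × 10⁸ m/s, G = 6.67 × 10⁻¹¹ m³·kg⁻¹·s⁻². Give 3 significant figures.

1.18 × 10⁻¹⁰ s

Mass → time via G/c³.
4.76 × 10²⁵ kg × (G/c³) = 1.18 × 10⁻¹⁰ s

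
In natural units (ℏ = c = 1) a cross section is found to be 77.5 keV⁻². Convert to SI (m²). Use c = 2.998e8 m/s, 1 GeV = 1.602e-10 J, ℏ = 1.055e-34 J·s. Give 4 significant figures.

Area is [L]² = [E]⁻²·(ℏc)²; restore (ℏc)².
1 GeV⁻² → (ℏc)² × (1 GeV in J)⁻² = 3.898e-32 m².
Convert the energy scale: 77.5 keV⁻² = 7.75e13 GeV⁻².
Result: 7.75e13 × 3.898e-32 = 3.021e-18 m².

3.021e-18 m²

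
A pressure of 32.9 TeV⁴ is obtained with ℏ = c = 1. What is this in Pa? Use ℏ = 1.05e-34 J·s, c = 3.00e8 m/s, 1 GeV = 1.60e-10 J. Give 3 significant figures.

Pressure is [E]/[L]³ = [E]⁴/(ℏc)³.
1 GeV⁴ → 1/(ℏc)³ × (1 GeV in J)⁴ = 2.10e37 Pa.
Convert the energy scale: 32.9 TeV⁴ = 3.29e13 GeV⁴.
Result: 3.29e13 × 2.10e37 = 6.90e50 Pa.

6.90e50 Pa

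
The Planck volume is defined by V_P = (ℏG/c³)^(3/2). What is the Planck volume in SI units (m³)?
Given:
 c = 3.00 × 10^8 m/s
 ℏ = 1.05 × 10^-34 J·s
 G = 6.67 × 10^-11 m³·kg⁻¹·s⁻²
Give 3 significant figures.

4.18 × 10^-105 m³

V_P = (ℏG/c³)^(3/2)
  = √(1.75 × 10^-209)
  = 4.18 × 10^-105 m³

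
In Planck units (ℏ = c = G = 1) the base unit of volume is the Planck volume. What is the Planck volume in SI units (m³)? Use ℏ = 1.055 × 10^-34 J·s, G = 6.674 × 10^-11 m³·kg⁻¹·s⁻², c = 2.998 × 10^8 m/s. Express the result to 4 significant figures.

4.224 × 10^-105 m³

V_P = (ℏG/c³)^(3/2)
  = √(1.784 × 10^-209)
  = 4.224 × 10^-105 m³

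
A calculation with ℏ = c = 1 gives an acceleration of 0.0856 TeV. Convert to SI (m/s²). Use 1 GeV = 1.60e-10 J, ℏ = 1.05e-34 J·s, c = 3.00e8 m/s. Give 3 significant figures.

3.91e34 m/s²

Acceleration is [L]/[T]² = c·[E]/ℏ.
1 GeV → c/ℏ × (1 GeV in J) = 4.57e32 m/s².
Convert the energy scale: 0.0856 TeV = 85.6 GeV.
Result: 85.6 × 4.57e32 = 3.91e34 m/s².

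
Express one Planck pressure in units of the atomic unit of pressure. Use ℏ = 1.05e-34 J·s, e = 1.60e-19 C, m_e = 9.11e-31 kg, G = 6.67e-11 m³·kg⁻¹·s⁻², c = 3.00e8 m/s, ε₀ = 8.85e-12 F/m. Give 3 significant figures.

Planck pressure: p_P = c⁷/(ℏG²) = 4.68e113 Pa
atomic unit of pressure: P_au = E_h/a₀³ = m_e⁴e¹⁰/((4πε₀)⁵ℏ⁸) = 3.01e13 Pa
ratio = 4.68e113 / 3.01e13 = 1.55e100

1.55e100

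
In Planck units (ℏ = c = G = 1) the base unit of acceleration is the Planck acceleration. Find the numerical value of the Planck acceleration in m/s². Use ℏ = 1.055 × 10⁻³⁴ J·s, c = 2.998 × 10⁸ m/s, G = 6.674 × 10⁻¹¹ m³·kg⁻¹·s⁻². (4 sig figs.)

5.560 × 10⁵¹ m/s²

a_P = √(c⁷/(ℏG))
  = √(3.092 × 10¹⁰³)
  = 5.560 × 10⁵¹ m/s²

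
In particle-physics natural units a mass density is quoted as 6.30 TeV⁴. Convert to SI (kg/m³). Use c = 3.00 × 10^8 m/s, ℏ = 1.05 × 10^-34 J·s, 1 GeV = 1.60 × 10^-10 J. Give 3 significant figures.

1.47 × 10^33 kg/m³

Mass density is [E]/(c²[L]³) = [E]⁴/(ℏ³c⁵).
1 GeV⁴ → 1/(ℏ³c⁵) × (1 GeV in J)⁴ = 2.33 × 10^20 kg/m³.
Convert the energy scale: 6.30 TeV⁴ = 6.30 × 10^12 GeV⁴.
Result: 6.30 × 10^12 × 2.33 × 10^20 = 1.47 × 10^33 kg/m³.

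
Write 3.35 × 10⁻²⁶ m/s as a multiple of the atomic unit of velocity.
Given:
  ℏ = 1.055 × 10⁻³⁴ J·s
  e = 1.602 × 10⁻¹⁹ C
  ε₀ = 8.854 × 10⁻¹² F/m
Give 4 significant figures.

atomic unit of velocity: v_au = e²/(4πε₀ℏ) = 2.186 × 10⁶ m/s.
3.35 × 10⁻²⁶ / 2.186 × 10⁶ = 1.532 × 10⁻³²

1.532 × 10⁻³²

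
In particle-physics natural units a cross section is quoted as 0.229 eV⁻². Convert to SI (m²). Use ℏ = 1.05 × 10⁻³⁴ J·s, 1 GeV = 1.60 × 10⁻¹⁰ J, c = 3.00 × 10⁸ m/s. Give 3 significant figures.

Area is [L]² = [E]⁻²·(ℏc)²; restore (ℏc)².
1 GeV⁻² → (ℏc)² × (1 GeV in J)⁻² = 3.88 × 10⁻³² m².
Convert the energy scale: 0.229 eV⁻² = 2.29 × 10¹⁷ GeV⁻².
Result: 2.29 × 10¹⁷ × 3.88 × 10⁻³² = 8.88 × 10⁻¹⁵ m².

8.88 × 10⁻¹⁵ m²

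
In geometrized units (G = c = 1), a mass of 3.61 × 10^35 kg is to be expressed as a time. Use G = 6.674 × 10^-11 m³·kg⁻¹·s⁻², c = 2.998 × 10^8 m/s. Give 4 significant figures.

0.8941 s

Mass → time via G/c³.
3.61 × 10^35 kg × (G/c³) = 0.8941 s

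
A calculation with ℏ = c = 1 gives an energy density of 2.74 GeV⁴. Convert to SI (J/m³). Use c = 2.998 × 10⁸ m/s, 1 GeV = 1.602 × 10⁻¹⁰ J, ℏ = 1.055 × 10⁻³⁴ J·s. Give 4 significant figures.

[E]/[L]³ = [E]⁴/(ℏc)³; restore (ℏc)⁻³.
1 GeV⁴ → 1/(ℏc)³ × (1 GeV in J)⁴ = 2.082 × 10³⁷ J/m³.
Result: 2.74 × 2.082 × 10³⁷ = 5.704 × 10³⁷ J/m³.

5.704 × 10³⁷ J/m³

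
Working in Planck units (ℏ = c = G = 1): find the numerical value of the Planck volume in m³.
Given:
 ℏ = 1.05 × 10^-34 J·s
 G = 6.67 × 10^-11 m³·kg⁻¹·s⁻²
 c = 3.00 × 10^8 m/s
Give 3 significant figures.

From ℏ = c = G = 1 the volume scale is V_P = (ℏG/c³)^(3/2).
  = √(1.75 × 10^-209)
  = 4.18 × 10^-105 m³

4.18 × 10^-105 m³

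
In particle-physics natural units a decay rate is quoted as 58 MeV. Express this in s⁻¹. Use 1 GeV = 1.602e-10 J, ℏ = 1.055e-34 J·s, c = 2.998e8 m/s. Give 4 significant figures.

A rate is [E]/ℏ; divide by ℏ.
1 GeV → 1/ℏ × (1 GeV in J) = 1.518e24 s⁻¹.
Convert the energy scale: 58 MeV = 0.0580 GeV.
Result: 0.0580 × 1.518e24 = 8.807e22 s⁻¹.

8.807e22 s⁻¹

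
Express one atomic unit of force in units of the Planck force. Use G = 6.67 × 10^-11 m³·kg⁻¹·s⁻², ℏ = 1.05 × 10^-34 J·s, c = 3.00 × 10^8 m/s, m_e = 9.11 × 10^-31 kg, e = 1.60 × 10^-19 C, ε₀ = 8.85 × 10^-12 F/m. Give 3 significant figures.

6.86 × 10^-52

atomic unit of force: F_au = E_h/a₀ = m_e²e⁶/((4πε₀)³ℏ⁴) = 8.33 × 10^-8 N
Planck force: F_P = c⁴/G = 1.21 × 10^44 N
ratio = 8.33 × 10^-8 / 1.21 × 10^44 = 6.86 × 10^-52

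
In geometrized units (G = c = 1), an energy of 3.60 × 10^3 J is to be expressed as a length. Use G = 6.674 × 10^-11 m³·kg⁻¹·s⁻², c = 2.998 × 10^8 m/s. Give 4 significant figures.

Energy → length via G/c⁴.
3.60 × 10^3 J × (G/c⁴) = 2.974 × 10^-41 m

2.974 × 10^-41 m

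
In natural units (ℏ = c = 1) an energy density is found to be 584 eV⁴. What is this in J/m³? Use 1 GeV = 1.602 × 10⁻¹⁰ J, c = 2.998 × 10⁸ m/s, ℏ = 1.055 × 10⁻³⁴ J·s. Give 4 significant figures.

[E]/[L]³ = [E]⁴/(ℏc)³; restore (ℏc)⁻³.
1 GeV⁴ → 1/(ℏc)³ × (1 GeV in J)⁴ = 2.082 × 10³⁷ J/m³.
Convert the energy scale: 584 eV⁴ = 5.84 × 10⁻³⁴ GeV⁴.
Result: 5.84 × 10⁻³⁴ × 2.082 × 10³⁷ = 1.216 × 10⁴ J/m³.

1.216 × 10⁴ J/m³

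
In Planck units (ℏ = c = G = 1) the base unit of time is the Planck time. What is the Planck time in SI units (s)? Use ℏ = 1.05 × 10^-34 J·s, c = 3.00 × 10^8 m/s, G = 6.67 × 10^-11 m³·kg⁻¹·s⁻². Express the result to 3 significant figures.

t_P = √(ℏG/c⁵)
  = √(2.88 × 10^-87)
  = 5.37 × 10^-44 s

5.37 × 10^-44 s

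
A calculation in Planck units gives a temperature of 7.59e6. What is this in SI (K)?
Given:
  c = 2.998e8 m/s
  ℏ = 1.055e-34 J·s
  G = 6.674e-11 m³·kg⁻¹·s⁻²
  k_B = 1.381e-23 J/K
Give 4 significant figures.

One Planck temperature: T_P = √(ℏc⁵/G) / k_B = 1.417e32 K.
7.59e6 × 1.417e32 K = 1.075e39 K

1.075e39 K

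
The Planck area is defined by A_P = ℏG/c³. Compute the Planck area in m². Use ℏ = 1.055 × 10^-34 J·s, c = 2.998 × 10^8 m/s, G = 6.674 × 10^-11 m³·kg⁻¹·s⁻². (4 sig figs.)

A_P = ℏG/c³
  = 7.041 × 10^-45 / 2.695 × 10^25
  = 2.613 × 10^-70 m²

2.613 × 10^-70 m²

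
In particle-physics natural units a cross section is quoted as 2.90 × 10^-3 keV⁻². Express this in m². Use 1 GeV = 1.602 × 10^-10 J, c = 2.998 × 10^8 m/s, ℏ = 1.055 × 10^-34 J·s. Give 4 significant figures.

1.130 × 10^-22 m²

Area is [L]² = [E]⁻²·(ℏc)²; restore (ℏc)².
1 GeV⁻² → (ℏc)² × (1 GeV in J)⁻² = 3.898 × 10^-32 m².
Convert the energy scale: 2.90 × 10^-3 keV⁻² = 2.90 × 10^9 GeV⁻².
Result: 2.90 × 10^9 × 3.898 × 10^-32 = 1.130 × 10^-22 m².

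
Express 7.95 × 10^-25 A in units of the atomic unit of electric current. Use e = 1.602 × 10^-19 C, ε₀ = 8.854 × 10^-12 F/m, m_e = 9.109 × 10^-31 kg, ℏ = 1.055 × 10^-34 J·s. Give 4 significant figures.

1.202 × 10^-22

atomic unit of electric current: I_au = e E_h/ℏ = m_e e⁵/((4πε₀)²ℏ³) = 6.612 × 10^-3 A.
7.95 × 10^-25 / 6.612 × 10^-3 = 1.202 × 10^-22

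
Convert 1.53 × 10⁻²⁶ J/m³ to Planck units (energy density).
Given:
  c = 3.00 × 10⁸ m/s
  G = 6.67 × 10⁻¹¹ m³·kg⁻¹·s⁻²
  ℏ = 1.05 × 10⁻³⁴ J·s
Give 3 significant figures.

3.27 × 10⁻¹⁴⁰

Planck energy density: u_P = c⁷/(ℏG²) = 4.68 × 10¹¹³ J/m³.
1.53 × 10⁻²⁶ / 4.68 × 10¹¹³ = 3.27 × 10⁻¹⁴⁰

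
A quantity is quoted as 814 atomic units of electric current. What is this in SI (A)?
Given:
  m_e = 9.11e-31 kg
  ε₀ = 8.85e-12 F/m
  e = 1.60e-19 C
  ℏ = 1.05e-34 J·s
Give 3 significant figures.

5.43 A

One atomic unit of electric current: I_au = e E_h/ℏ = m_e e⁵/((4πε₀)²ℏ³) = 6.67e-3 A.
814 × 6.67e-3 A = 5.43 A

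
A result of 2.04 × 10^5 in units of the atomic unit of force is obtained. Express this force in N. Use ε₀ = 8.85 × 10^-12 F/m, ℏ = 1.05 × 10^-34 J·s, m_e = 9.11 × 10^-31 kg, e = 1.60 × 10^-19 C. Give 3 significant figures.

One atomic unit of force: F_au = E_h/a₀ = m_e²e⁶/((4πε₀)³ℏ⁴) = 8.33 × 10^-8 N.
2.04 × 10^5 × 8.33 × 10^-8 N = 0.0170 N

0.0170 N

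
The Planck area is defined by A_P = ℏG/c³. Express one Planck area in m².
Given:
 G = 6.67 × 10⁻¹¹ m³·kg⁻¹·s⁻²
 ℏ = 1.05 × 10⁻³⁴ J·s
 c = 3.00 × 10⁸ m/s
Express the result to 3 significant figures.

A_P = ℏG/c³
  = 7.00 × 10⁻⁴⁵ / 2.70 × 10²⁵
  = 2.59 × 10⁻⁷⁰ m²

2.59 × 10⁻⁷⁰ m²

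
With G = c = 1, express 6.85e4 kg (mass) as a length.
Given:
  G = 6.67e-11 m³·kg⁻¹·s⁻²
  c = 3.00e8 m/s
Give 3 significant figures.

5.08e-23 m

In G = c = 1 units mass has dimensions of length; the conversion factor is G/c².
6.85e4 kg × (G/c²) = 5.08e-23 m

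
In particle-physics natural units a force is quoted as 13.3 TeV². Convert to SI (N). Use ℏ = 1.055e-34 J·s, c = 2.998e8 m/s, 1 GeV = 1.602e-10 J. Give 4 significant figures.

Force is [E]/[L] = [E]²/(ℏc); restore (ℏc)⁻¹.
1 GeV² → 1/(ℏc) × (1 GeV in J)² = 8.114e5 N.
Convert the energy scale: 13.3 TeV² = 1.33e7 GeV².
Result: 1.33e7 × 8.114e5 = 1.079e13 N.

1.079e13 N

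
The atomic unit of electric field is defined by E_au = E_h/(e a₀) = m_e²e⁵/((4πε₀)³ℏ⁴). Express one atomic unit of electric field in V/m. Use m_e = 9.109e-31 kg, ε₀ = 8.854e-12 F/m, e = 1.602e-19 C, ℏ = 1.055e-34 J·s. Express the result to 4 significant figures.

5.131e11 V/m

E_au = E_h/(e a₀) = m_e²e⁵/((4πε₀)³ℏ⁴)
E_h = 4.354e-18 J
a₀ = 5.297e-11 m
E_h/(e·a₀) = 5.131e11 V/m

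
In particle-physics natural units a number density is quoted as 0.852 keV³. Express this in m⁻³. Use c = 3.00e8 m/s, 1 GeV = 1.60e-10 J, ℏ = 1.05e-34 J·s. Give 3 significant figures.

Number density is [L]⁻³ = [E]³/(ℏc)³.
1 GeV³ → 1/(ℏc)³ × (1 GeV in J)³ = 1.31e47 m⁻³.
Convert the energy scale: 0.852 keV³ = 8.52e-19 GeV³.
Result: 8.52e-19 × 1.31e47 = 1.12e29 m⁻³.

1.12e29 m⁻³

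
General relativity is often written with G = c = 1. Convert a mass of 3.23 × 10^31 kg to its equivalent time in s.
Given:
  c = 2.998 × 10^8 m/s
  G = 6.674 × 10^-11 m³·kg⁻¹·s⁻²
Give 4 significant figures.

8.000 × 10^-5 s

Mass → time via G/c³.
3.23 × 10^31 kg × (G/c³) = 8.000 × 10^-5 s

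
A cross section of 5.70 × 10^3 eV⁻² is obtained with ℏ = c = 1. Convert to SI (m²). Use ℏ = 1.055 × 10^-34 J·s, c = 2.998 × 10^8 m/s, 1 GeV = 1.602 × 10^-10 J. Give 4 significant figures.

2.222 × 10^-10 m²

Area is [L]² = [E]⁻²·(ℏc)²; restore (ℏc)².
1 GeV⁻² → (ℏc)² × (1 GeV in J)⁻² = 3.898 × 10^-32 m².
Convert the energy scale: 5.70 × 10^3 eV⁻² = 5.70 × 10^21 GeV⁻².
Result: 5.70 × 10^21 × 3.898 × 10^-32 = 2.222 × 10^-10 m².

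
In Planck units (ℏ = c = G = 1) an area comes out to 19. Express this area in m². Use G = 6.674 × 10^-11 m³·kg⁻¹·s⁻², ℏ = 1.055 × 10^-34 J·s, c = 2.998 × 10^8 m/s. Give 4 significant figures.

One Planck area: A_P = ℏG/c³ = 2.613 × 10^-70 m².
19 × 2.613 × 10^-70 m² = 4.965 × 10^-69 m²

4.965 × 10^-69 m²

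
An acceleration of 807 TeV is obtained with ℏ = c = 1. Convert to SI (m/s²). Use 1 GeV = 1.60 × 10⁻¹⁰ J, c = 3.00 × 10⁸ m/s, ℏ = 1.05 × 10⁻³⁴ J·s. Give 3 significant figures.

Acceleration is [L]/[T]² = c·[E]/ℏ.
1 GeV → c/ℏ × (1 GeV in J) = 4.57 × 10³² m/s².
Convert the energy scale: 807 TeV = 8.07 × 10⁵ GeV.
Result: 8.07 × 10⁵ × 4.57 × 10³² = 3.69 × 10³⁸ m/s².

3.69 × 10³⁸ m/s²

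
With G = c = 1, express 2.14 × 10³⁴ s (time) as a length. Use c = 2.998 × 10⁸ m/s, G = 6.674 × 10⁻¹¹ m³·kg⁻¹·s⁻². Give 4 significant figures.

6.416 × 10⁴² m

Time → length via c.
2.14 × 10³⁴ s × (c) = 6.416 × 10⁴² m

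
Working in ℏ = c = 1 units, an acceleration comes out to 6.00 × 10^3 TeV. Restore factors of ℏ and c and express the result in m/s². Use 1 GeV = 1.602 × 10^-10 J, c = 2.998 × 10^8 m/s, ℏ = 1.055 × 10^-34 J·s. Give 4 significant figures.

2.731 × 10^39 m/s²

Acceleration is [L]/[T]² = c·[E]/ℏ.
1 GeV → c/ℏ × (1 GeV in J) = 4.552 × 10^32 m/s².
Convert the energy scale: 6.00 × 10^3 TeV = 6.00 × 10^6 GeV.
Result: 6.00 × 10^6 × 4.552 × 10^32 = 2.731 × 10^39 m/s².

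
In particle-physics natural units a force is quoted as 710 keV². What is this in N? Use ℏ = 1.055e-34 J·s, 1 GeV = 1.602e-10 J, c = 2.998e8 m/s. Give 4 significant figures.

Force is [E]/[L] = [E]²/(ℏc); restore (ℏc)⁻¹.
1 GeV² → 1/(ℏc) × (1 GeV in J)² = 8.114e5 N.
Convert the energy scale: 710 keV² = 7.10e-10 GeV².
Result: 7.10e-10 × 8.114e5 = 5.761e-4 N.

5.761e-4 N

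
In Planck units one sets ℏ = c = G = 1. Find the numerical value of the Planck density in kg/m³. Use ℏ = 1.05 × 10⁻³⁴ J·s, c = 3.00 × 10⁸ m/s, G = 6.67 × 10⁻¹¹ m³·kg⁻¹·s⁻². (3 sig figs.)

5.20 × 10⁹⁶ kg/m³

ρ_P = c⁵/(ℏG²)
  = 2.43 × 10⁴² / 4.67 × 10⁻⁵⁵
  = 5.20 × 10⁹⁶ kg/m³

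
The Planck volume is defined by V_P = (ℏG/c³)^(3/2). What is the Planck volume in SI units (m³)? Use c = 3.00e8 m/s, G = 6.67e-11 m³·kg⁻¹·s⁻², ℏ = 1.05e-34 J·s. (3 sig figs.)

4.18e-105 m³

V_P = (ℏG/c³)^(3/2)
  = √(1.75e-209)
  = 4.18e-105 m³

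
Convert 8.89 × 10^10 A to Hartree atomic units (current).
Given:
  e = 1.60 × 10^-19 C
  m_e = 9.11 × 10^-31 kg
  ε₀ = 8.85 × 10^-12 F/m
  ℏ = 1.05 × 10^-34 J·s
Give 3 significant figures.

1.33 × 10^13

atomic unit of electric current: I_au = e E_h/ℏ = m_e e⁵/((4πε₀)²ℏ³) = 6.67 × 10^-3 A.
8.89 × 10^10 / 6.67 × 10^-3 = 1.33 × 10^13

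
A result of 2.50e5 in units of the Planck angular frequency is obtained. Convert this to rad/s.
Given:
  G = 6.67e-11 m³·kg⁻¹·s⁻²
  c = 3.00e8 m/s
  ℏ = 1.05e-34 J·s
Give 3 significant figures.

4.66e48 rad/s

One Planck angular frequency: ω_P = √(c⁵/(ℏG)) = 1.86e43 rad/s.
2.50e5 × 1.86e43 rad/s = 4.66e48 rad/s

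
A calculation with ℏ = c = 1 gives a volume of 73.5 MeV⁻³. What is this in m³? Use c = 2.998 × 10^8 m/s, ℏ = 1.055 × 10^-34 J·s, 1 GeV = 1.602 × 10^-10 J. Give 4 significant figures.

5.657 × 10^-37 m³

Volume is [L]³ = [E]⁻³·(ℏc)³.
1 GeV⁻³ → (ℏc)³ × (1 GeV in J)⁻³ = 7.696 × 10^-48 m³.
Convert the energy scale: 73.5 MeV⁻³ = 7.35 × 10^10 GeV⁻³.
Result: 7.35 × 10^10 × 7.696 × 10^-48 = 5.657 × 10^-37 m³.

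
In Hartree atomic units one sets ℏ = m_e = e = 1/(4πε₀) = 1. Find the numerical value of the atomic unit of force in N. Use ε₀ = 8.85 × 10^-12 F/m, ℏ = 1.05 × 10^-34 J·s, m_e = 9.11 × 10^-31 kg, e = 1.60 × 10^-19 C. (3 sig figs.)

F_au = E_h/a₀ = m_e²e⁶/((4πε₀)³ℏ⁴)
E_h = 4.38 × 10^-18 J
a₀ = 5.26 × 10^-11 m
E_h/a₀ = 8.33 × 10^-8 N

8.33 × 10^-8 N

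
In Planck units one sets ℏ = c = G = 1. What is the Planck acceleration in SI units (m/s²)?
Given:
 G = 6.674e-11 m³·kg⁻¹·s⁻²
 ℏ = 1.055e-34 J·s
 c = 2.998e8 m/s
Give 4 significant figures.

a_P = √(c⁷/(ℏG))
  = √(3.092e103)
  = 5.560e51 m/s²

5.560e51 m/s²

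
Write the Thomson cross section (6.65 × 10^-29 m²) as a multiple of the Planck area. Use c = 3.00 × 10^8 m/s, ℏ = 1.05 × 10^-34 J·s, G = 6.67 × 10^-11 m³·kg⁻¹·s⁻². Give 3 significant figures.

2.56 × 10^41

Planck area: A_P = ℏG/c³ = 2.59 × 10^-70 m².
6.65 × 10^-29 / 2.59 × 10^-70 = 2.56 × 10^41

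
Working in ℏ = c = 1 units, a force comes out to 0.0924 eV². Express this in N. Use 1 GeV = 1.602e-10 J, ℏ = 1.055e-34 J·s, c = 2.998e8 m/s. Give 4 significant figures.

Force is [E]/[L] = [E]²/(ℏc); restore (ℏc)⁻¹.
1 GeV² → 1/(ℏc) × (1 GeV in J)² = 8.114e5 N.
Convert the energy scale: 0.0924 eV² = 9.24e-20 GeV².
Result: 9.24e-20 × 8.114e5 = 7.497e-14 N.

7.497e-14 N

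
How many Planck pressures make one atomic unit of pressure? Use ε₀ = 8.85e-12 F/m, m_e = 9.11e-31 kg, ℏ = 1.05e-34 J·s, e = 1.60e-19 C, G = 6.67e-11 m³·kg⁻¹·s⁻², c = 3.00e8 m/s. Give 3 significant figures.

atomic unit of pressure: P_au = E_h/a₀³ = m_e⁴e¹⁰/((4πε₀)⁵ℏ⁸) = 3.01e13 Pa
Planck pressure: p_P = c⁷/(ℏG²) = 4.68e113 Pa
ratio = 3.01e13 / 4.68e113 = 6.44e-101

6.44e-101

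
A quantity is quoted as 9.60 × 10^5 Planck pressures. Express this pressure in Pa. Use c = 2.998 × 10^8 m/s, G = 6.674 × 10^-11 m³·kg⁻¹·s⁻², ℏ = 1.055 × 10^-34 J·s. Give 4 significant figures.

One Planck pressure: p_P = c⁷/(ℏG²) = 4.632 × 10^113 Pa.
9.60 × 10^5 × 4.632 × 10^113 Pa = 4.447 × 10^119 Pa

4.447 × 10^119 Pa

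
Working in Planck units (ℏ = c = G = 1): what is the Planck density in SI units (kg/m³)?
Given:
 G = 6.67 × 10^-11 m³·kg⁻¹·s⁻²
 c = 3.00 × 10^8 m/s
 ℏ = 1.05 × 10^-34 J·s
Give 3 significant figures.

Dimensional analysis gives ρ_P = c⁵/(ℏG²).
  = 2.43 × 10^42 / 4.67 × 10^-55
  = 5.20 × 10^96 kg/m³

5.20 × 10^96 kg/m³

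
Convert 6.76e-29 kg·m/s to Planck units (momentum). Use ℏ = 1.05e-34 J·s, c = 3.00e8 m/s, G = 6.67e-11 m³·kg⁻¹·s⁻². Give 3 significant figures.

1.04e-29

Planck momentum: p_P = √(ℏc³/G) = 6.52 kg·m/s.
6.76e-29 / 6.52 = 1.04e-29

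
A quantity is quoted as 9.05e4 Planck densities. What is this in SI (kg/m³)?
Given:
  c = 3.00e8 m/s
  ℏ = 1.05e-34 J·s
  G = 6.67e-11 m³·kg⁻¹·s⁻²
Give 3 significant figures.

4.71e101 kg/m³

One Planck density: ρ_P = c⁵/(ℏG²) = 5.20e96 kg/m³.
9.05e4 × 5.20e96 kg/m³ = 4.71e101 kg/m³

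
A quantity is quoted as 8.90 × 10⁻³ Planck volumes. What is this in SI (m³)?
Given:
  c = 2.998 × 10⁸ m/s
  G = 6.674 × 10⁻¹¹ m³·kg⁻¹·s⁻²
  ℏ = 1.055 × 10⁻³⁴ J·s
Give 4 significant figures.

3.759 × 10⁻¹⁰⁷ m³

One Planck volume: V_P = (ℏG/c³)^(3/2) = 4.224 × 10⁻¹⁰⁵ m³.
8.90 × 10⁻³ × 4.224 × 10⁻¹⁰⁵ m³ = 3.759 × 10⁻¹⁰⁷ m³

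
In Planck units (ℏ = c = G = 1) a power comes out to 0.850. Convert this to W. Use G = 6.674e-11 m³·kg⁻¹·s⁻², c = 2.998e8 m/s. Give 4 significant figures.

3.085e52 W

One Planck power: P_P = c⁵/G = 3.629e52 W.
0.850 × 3.629e52 W = 3.085e52 W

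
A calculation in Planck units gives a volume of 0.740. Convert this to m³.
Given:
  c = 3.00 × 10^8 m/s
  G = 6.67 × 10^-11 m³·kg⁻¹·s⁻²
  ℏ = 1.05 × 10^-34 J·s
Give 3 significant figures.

3.09 × 10^-105 m³

One Planck volume: V_P = (ℏG/c³)^(3/2) = 4.18 × 10^-105 m³.
0.740 × 4.18 × 10^-105 m³ = 3.09 × 10^-105 m³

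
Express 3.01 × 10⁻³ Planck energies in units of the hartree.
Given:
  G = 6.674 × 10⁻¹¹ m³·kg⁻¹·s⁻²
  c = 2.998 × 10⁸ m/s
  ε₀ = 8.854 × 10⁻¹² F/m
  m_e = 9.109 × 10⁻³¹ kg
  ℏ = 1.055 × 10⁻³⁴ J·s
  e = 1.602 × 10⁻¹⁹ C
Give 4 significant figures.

Planck energy: E_P = √(ℏc⁵/G) = 1.957 × 10⁹ J
hartree: E_h = m_e e⁴/(4πε₀ℏ)² = 4.354 × 10⁻¹⁸ J
3.01 × 10⁻³ × 1.957 × 10⁹ / 4.354 × 10⁻¹⁸ = 1.353 × 10²⁴

1.353 × 10²⁴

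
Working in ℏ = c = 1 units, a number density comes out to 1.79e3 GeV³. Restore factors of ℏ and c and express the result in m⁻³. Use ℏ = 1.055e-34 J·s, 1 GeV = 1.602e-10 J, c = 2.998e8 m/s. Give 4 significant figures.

Number density is [L]⁻³ = [E]³/(ℏc)³.
1 GeV³ → 1/(ℏc)³ × (1 GeV in J)³ = 1.299e47 m⁻³.
Result: 1.79e3 × 1.299e47 = 2.326e50 m⁻³.

2.326e50 m⁻³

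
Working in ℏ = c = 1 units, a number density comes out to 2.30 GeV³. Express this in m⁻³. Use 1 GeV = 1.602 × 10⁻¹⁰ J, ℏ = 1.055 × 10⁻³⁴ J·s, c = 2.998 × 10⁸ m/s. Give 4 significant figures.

Number density is [L]⁻³ = [E]³/(ℏc)³.
1 GeV³ → 1/(ℏc)³ × (1 GeV in J)³ = 1.299 × 10⁴⁷ m⁻³.
Result: 2.30 × 1.299 × 10⁴⁷ = 2.989 × 10⁴⁷ m⁻³.

2.989 × 10⁴⁷ m⁻³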